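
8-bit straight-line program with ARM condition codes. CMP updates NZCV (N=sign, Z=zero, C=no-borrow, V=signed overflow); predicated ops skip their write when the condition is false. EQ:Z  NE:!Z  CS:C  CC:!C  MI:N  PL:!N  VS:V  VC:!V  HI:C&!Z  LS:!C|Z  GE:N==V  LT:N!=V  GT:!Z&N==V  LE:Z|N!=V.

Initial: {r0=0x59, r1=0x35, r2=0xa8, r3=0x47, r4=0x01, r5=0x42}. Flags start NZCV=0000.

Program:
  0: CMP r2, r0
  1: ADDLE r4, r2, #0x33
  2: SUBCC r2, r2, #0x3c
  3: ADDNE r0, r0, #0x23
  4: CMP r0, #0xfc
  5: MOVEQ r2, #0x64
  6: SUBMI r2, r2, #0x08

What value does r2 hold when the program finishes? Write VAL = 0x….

VAL = 0xa0

[0] flags=0011 → (cmp)
[1] flags=0011 LE?T → r4=0xdb
[2] flags=0011 CC?F → skip
[3] flags=0011 NE?T → r0=0x7c
[4] flags=1001 → (cmp)
[5] flags=1001 EQ?F → skip
[6] flags=1001 MI?T → r2=0xa0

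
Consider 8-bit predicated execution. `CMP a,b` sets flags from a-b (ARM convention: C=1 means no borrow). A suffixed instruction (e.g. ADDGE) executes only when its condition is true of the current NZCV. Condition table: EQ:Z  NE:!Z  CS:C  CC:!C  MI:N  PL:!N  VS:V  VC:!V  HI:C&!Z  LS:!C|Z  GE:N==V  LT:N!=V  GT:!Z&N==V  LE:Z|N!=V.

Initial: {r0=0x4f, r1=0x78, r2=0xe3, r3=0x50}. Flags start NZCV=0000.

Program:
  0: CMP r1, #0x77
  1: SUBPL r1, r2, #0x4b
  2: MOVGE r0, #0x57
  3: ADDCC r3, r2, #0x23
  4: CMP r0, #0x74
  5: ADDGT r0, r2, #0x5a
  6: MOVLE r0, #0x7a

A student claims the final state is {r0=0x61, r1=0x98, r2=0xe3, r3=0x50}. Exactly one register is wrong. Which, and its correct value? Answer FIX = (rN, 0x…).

FIX = (r0, 0x7a)

0: ✓ CMP  NZCV=0010
1: ✓ SUBPL  r1←0x98
2: ✓ MOVGE  r0←0x57
3: · ADDCC
4: ✓ CMP  NZCV=1000
5: · ADDGT
6: ✓ MOVLE  r0←0x7a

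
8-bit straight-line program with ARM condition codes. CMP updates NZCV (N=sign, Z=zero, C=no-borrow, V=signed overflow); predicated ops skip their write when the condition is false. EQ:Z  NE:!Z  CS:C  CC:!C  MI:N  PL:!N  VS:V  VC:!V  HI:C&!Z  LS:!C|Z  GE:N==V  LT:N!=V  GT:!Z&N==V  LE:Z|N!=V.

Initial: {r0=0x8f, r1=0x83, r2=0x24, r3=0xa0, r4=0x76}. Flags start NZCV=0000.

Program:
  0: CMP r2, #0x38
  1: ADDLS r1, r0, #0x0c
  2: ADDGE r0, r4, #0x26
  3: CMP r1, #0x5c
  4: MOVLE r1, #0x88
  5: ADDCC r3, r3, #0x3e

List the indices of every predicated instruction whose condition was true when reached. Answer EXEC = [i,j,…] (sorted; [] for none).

[0] flags=1000 → (cmp)
[1] flags=1000 LS?T → r1=0x9b
[2] flags=1000 GE?F → skip
[3] flags=0011 → (cmp)
[4] flags=0011 LE?T → r1=0x88
[5] flags=0011 CC?F → skip

EXEC = [1,4]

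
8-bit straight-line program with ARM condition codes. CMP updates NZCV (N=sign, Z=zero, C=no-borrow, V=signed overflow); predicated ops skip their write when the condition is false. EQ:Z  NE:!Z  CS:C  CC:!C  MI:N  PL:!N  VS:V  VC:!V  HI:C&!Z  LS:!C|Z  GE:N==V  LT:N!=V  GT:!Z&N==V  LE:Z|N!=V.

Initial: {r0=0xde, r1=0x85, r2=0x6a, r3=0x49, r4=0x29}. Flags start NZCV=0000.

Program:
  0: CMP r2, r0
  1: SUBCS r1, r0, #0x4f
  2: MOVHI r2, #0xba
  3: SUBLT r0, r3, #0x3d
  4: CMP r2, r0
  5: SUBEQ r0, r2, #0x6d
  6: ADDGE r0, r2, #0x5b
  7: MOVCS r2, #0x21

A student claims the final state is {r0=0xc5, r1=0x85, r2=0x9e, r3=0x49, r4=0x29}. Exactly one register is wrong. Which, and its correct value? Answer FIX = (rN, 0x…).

0: ✓ CMP  NZCV=1001
1: · SUBCS
2: · MOVHI
3: · SUBLT
4: ✓ CMP  NZCV=1001
5: · SUBEQ
6: ✓ ADDGE  r0←0xc5
7: · MOVCS

FIX = (r2, 0x6a)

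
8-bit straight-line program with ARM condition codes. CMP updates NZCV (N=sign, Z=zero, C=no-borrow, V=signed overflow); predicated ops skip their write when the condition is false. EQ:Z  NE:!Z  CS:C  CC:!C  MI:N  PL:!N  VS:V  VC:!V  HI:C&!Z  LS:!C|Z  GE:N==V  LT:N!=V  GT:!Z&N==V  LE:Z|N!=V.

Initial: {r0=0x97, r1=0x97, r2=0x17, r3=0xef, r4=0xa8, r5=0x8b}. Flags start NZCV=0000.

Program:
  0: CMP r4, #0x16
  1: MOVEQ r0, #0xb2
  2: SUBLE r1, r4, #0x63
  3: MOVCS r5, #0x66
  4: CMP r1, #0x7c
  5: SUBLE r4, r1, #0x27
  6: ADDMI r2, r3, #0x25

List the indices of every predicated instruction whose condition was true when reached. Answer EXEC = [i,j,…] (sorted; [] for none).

[0] flags=1010 → (cmp)
[1] flags=1010 EQ?F → skip
[2] flags=1010 LE?T → r1=0x45
[3] flags=1010 CS?T → r5=0x66
[4] flags=1000 → (cmp)
[5] flags=1000 LE?T → r4=0x1e
[6] flags=1000 MI?T → r2=0x14

EXEC = [2,3,5,6]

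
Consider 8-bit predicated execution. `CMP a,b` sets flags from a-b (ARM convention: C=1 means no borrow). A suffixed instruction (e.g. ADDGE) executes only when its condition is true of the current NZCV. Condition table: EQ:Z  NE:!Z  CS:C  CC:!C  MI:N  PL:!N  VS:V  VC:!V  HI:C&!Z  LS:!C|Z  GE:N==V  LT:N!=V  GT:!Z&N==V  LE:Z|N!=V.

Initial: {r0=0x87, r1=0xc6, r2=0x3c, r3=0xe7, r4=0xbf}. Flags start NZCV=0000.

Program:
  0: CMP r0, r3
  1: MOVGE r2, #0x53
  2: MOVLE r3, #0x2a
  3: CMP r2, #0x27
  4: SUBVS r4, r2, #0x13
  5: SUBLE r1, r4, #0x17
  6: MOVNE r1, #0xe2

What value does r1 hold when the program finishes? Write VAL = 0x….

VAL = 0xe2

[0] flags=1000 → (cmp)
[1] flags=1000 GE?F → skip
[2] flags=1000 LE?T → r3=0x2a
[3] flags=0010 → (cmp)
[4] flags=0010 VS?F → skip
[5] flags=0010 LE?F → skip
[6] flags=0010 NE?T → r1=0xe2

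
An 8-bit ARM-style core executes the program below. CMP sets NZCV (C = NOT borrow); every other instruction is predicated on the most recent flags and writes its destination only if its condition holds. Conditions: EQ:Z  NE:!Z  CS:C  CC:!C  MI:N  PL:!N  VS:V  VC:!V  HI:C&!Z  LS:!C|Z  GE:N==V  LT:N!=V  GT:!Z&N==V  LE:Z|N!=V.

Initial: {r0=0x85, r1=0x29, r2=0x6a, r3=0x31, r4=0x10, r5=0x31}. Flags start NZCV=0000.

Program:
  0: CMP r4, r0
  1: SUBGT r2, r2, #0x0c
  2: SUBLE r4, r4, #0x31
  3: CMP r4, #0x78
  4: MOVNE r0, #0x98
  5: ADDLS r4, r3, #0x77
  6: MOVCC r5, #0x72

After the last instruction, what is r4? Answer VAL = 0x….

[0] flags=1001 → (cmp)
[1] flags=1001 GT?T → r2=0x5e
[2] flags=1001 LE?F → skip
[3] flags=1000 → (cmp)
[4] flags=1000 NE?T → r0=0x98
[5] flags=1000 LS?T → r4=0xa8
[6] flags=1000 CC?T → r5=0x72

VAL = 0xa8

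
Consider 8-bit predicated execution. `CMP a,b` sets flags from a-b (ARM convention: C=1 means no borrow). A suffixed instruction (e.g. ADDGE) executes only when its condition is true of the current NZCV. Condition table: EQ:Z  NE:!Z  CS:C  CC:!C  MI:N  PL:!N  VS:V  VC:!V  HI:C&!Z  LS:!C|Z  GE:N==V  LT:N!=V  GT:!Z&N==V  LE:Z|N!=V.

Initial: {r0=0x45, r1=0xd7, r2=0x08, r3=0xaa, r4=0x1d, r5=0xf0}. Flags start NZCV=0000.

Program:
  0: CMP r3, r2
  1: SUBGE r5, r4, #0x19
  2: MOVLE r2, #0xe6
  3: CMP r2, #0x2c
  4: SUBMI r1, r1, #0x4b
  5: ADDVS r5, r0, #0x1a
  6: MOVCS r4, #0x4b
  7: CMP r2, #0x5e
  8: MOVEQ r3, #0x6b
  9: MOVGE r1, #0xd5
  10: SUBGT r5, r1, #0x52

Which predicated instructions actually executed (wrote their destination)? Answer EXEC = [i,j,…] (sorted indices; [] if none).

[0] flags=1010 → (cmp)
[1] flags=1010 GE?F → skip
[2] flags=1010 LE?T → r2=0xe6
[3] flags=1010 → (cmp)
[4] flags=1010 MI?T → r1=0x8c
[5] flags=1010 VS?F → skip
[6] flags=1010 CS?T → r4=0x4b
[7] flags=1010 → (cmp)
[8] flags=1010 EQ?F → skip
[9] flags=1010 GE?F → skip
[10] flags=1010 GT?F → skip

EXEC = [2,4,6]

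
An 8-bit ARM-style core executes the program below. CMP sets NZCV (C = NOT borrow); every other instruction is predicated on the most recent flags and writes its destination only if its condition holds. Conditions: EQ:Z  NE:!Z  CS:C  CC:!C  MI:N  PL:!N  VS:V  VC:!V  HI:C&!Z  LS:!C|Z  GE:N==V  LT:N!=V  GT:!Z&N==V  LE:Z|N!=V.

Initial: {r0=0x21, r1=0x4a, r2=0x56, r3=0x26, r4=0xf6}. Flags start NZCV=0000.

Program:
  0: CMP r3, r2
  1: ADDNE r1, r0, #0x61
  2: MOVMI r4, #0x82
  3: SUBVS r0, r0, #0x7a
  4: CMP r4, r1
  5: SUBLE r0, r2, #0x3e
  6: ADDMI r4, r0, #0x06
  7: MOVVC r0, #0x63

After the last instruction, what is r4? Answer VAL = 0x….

VAL = 0x82

0: ✓ CMP  NZCV=1000
1: ✓ ADDNE  r1←0x82
2: ✓ MOVMI  r4←0x82
3: · SUBVS
4: ✓ CMP  NZCV=0110
5: ✓ SUBLE  r0←0x18
6: · ADDMI
7: ✓ MOVVC  r0←0x63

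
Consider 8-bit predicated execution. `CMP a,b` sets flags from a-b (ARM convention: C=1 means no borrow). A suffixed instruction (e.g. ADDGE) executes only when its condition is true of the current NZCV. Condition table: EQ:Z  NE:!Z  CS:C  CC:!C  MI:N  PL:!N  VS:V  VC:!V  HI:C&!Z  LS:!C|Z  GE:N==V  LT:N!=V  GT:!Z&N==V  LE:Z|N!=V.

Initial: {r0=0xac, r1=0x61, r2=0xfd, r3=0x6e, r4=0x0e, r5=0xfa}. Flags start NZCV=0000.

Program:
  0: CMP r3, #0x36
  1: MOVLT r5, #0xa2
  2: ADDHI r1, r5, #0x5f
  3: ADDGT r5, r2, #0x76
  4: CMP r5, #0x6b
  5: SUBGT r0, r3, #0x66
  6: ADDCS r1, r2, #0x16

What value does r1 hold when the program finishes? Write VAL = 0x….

VAL = 0x13

[0] flags=0010 → (cmp)
[1] flags=0010 LT?F → skip
[2] flags=0010 HI?T → r1=0x59
[3] flags=0010 GT?T → r5=0x73
[4] flags=0010 → (cmp)
[5] flags=0010 GT?T → r0=0x08
[6] flags=0010 CS?T → r1=0x13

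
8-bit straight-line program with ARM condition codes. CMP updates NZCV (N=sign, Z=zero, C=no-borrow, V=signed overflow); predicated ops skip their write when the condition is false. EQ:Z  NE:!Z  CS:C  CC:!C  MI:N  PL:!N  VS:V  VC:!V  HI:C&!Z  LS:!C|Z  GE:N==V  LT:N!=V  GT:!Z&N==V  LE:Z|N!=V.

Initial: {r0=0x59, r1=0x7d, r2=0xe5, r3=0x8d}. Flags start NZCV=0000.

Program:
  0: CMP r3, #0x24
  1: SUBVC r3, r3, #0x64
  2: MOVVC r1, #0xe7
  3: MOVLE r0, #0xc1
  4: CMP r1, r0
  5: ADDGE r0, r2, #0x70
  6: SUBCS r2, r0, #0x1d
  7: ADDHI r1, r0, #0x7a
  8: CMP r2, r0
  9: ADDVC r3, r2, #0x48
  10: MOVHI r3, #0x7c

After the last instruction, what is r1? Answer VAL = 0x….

0: ✓ CMP  NZCV=0011
1: · SUBVC
2: · MOVVC
3: ✓ MOVLE  r0←0xc1
4: ✓ CMP  NZCV=1001
5: ✓ ADDGE  r0←0x55
6: · SUBCS
7: · ADDHI
8: ✓ CMP  NZCV=1010
9: ✓ ADDVC  r3←0x2d
10: ✓ MOVHI  r3←0x7c

VAL = 0x7d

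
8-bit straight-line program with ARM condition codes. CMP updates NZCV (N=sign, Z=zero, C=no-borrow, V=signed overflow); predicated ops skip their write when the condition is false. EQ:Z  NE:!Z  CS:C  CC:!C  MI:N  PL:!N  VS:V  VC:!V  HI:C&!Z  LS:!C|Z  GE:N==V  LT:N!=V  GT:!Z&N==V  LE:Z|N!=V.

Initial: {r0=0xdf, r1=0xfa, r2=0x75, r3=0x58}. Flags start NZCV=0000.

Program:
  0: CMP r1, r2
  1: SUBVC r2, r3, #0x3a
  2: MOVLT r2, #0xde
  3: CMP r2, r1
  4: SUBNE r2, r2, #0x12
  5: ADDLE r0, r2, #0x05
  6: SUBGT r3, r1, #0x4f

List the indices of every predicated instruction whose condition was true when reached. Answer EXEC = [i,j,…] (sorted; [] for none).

EXEC = [1,2,4,5]

[0] flags=1010 → (cmp)
[1] flags=1010 VC?T → r2=0x1e
[2] flags=1010 LT?T → r2=0xde
[3] flags=1000 → (cmp)
[4] flags=1000 NE?T → r2=0xcc
[5] flags=1000 LE?T → r0=0xd1
[6] flags=1000 GT?F → skip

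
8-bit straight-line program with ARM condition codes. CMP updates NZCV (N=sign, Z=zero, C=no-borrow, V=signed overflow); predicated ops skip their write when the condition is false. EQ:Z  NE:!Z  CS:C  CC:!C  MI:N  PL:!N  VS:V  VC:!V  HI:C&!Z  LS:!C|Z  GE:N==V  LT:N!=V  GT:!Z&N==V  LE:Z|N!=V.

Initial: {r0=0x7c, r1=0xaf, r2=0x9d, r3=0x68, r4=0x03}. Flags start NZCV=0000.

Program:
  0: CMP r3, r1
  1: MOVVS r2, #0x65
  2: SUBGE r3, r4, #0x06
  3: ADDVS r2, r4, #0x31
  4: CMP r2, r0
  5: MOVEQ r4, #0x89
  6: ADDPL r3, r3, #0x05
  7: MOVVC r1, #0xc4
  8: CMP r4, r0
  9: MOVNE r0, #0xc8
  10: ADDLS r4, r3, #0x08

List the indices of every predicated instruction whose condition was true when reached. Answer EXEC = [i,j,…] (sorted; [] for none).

EXEC = [1,2,3,7,9,10]

0: ✓ CMP  NZCV=1001
1: ✓ MOVVS  r2←0x65
2: ✓ SUBGE  r3←0xfd
3: ✓ ADDVS  r2←0x34
4: ✓ CMP  NZCV=1000
5: · MOVEQ
6: · ADDPL
7: ✓ MOVVC  r1←0xc4
8: ✓ CMP  NZCV=1000
9: ✓ MOVNE  r0←0xc8
10: ✓ ADDLS  r4←0x05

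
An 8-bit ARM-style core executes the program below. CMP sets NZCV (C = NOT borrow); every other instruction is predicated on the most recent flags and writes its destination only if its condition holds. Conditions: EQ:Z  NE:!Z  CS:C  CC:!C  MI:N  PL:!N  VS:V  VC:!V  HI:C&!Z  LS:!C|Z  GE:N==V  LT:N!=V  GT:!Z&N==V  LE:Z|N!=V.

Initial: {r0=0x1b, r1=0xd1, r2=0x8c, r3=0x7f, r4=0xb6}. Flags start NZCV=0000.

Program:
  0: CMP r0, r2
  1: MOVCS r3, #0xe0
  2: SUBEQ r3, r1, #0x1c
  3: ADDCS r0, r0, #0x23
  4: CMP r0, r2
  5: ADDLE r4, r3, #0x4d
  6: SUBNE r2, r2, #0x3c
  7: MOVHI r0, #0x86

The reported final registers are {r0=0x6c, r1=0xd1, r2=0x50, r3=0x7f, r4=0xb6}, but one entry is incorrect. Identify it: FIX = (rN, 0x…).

FIX = (r0, 0x1b)

0: ✓ CMP  NZCV=1001
1: · MOVCS
2: · SUBEQ
3: · ADDCS
4: ✓ CMP  NZCV=1001
5: · ADDLE
6: ✓ SUBNE  r2←0x50
7: · MOVHI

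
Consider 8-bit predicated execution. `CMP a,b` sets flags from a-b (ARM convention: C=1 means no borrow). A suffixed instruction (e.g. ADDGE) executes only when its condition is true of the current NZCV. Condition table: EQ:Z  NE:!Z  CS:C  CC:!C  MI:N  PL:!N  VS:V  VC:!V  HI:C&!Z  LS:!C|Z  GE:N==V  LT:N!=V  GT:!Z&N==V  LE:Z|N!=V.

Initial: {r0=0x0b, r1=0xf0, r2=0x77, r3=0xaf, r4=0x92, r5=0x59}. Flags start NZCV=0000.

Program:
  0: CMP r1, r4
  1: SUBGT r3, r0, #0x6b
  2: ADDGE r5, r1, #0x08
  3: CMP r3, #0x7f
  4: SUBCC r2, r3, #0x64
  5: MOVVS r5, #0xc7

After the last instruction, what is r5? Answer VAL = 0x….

[0] flags=0010 → (cmp)
[1] flags=0010 GT?T → r3=0xa0
[2] flags=0010 GE?T → r5=0xf8
[3] flags=0011 → (cmp)
[4] flags=0011 CC?F → skip
[5] flags=0011 VS?T → r5=0xc7

VAL = 0xc7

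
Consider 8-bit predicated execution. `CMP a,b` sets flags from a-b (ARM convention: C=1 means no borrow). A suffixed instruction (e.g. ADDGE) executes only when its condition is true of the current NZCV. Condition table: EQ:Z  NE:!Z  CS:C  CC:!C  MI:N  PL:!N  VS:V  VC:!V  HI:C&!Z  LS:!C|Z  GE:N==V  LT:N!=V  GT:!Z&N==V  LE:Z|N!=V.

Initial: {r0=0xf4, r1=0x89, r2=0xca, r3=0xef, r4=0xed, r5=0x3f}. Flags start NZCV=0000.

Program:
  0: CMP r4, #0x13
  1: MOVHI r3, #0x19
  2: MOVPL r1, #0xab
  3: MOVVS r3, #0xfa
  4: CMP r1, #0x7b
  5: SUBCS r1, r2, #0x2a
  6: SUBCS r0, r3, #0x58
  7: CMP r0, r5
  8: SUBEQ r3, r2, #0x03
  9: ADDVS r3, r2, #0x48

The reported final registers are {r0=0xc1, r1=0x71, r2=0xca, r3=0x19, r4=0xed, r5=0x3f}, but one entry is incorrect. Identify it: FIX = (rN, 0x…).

FIX = (r1, 0xa0)

0: ✓ CMP  NZCV=1010
1: ✓ MOVHI  r3←0x19
2: · MOVPL
3: · MOVVS
4: ✓ CMP  NZCV=0011
5: ✓ SUBCS  r1←0xa0
6: ✓ SUBCS  r0←0xc1
7: ✓ CMP  NZCV=1010
8: · SUBEQ
9: · ADDVS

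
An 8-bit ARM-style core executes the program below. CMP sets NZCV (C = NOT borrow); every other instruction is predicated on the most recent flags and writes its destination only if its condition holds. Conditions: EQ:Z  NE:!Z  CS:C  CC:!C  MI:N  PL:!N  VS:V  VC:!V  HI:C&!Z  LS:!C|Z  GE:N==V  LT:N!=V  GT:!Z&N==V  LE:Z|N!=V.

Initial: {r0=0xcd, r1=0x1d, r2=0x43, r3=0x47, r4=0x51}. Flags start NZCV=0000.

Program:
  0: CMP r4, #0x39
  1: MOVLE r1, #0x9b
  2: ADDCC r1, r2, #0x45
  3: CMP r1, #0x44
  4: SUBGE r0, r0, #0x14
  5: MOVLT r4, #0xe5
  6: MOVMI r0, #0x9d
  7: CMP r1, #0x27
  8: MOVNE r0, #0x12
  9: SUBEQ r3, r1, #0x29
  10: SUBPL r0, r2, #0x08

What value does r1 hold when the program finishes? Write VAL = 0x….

VAL = 0x1d

0: ✓ CMP  NZCV=0010
1: · MOVLE
2: · ADDCC
3: ✓ CMP  NZCV=1000
4: · SUBGE
5: ✓ MOVLT  r4←0xe5
6: ✓ MOVMI  r0←0x9d
7: ✓ CMP  NZCV=1000
8: ✓ MOVNE  r0←0x12
9: · SUBEQ
10: · SUBPL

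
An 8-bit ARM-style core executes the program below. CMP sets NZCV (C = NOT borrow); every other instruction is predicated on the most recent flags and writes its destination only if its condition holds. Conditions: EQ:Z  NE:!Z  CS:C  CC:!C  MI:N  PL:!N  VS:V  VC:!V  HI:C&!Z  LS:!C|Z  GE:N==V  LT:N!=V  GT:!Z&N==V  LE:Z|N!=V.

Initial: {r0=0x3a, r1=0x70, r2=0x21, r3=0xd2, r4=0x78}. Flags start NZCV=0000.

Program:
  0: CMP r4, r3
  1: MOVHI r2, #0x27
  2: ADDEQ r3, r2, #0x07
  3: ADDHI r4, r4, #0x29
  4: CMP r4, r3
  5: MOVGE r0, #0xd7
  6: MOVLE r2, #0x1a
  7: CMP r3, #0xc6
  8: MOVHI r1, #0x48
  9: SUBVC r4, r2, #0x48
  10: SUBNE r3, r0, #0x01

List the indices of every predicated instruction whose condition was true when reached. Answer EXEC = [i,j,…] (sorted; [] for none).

[0] flags=1001 → (cmp)
[1] flags=1001 HI?F → skip
[2] flags=1001 EQ?F → skip
[3] flags=1001 HI?F → skip
[4] flags=1001 → (cmp)
[5] flags=1001 GE?T → r0=0xd7
[6] flags=1001 LE?F → skip
[7] flags=0010 → (cmp)
[8] flags=0010 HI?T → r1=0x48
[9] flags=0010 VC?T → r4=0xd9
[10] flags=0010 NE?T → r3=0xd6

EXEC = [5,8,9,10]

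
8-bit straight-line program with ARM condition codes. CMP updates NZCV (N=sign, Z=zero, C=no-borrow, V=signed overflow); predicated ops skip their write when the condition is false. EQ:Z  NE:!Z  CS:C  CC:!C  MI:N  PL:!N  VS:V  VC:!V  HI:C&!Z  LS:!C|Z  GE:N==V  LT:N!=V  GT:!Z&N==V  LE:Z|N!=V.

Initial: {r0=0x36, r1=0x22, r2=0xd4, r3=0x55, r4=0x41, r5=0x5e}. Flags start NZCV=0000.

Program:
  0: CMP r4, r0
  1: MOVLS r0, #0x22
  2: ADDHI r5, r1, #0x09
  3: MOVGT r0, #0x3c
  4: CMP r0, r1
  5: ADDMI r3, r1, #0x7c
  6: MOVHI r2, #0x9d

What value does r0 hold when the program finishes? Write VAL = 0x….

0: ✓ CMP  NZCV=0010
1: · MOVLS
2: ✓ ADDHI  r5←0x2b
3: ✓ MOVGT  r0←0x3c
4: ✓ CMP  NZCV=0010
5: · ADDMI
6: ✓ MOVHI  r2←0x9d

VAL = 0x3c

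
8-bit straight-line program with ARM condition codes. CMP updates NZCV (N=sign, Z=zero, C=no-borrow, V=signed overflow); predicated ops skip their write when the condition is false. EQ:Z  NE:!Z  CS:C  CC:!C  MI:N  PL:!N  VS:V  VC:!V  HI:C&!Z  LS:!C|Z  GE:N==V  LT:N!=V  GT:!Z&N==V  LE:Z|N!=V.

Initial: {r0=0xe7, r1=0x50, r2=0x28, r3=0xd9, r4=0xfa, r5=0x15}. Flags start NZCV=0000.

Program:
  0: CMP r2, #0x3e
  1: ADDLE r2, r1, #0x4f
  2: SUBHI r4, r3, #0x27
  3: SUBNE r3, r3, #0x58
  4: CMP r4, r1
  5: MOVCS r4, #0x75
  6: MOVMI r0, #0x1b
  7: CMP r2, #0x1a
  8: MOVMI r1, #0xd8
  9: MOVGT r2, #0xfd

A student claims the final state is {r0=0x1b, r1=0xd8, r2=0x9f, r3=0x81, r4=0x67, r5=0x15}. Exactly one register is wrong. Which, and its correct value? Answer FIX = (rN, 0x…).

FIX = (r4, 0x75)

0: ✓ CMP  NZCV=1000
1: ✓ ADDLE  r2←0x9f
2: · SUBHI
3: ✓ SUBNE  r3←0x81
4: ✓ CMP  NZCV=1010
5: ✓ MOVCS  r4←0x75
6: ✓ MOVMI  r0←0x1b
7: ✓ CMP  NZCV=1010
8: ✓ MOVMI  r1←0xd8
9: · MOVGT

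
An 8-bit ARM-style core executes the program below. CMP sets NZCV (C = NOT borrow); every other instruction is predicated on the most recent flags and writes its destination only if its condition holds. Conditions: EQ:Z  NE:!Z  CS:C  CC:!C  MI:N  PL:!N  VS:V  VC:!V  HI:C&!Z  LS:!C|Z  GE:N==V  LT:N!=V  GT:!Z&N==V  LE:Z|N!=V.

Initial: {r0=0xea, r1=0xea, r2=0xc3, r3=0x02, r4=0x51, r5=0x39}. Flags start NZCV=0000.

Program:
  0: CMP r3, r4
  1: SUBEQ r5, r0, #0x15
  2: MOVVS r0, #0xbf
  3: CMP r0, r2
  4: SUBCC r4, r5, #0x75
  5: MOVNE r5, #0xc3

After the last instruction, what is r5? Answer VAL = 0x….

[0] flags=1000 → (cmp)
[1] flags=1000 EQ?F → skip
[2] flags=1000 VS?F → skip
[3] flags=0010 → (cmp)
[4] flags=0010 CC?F → skip
[5] flags=0010 NE?T → r5=0xc3

VAL = 0xc3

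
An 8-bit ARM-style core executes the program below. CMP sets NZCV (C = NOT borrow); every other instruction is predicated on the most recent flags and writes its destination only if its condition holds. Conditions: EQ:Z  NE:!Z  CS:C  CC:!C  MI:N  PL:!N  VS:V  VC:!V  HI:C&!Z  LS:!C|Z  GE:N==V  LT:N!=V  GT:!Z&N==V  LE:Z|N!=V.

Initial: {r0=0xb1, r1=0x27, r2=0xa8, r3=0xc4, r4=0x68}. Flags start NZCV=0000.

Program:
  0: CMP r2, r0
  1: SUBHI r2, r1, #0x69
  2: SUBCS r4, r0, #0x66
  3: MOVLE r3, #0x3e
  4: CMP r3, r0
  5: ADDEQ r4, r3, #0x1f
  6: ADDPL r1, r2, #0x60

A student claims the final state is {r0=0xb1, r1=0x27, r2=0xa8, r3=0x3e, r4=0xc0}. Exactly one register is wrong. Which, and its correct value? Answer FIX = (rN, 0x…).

0: ✓ CMP  NZCV=1000
1: · SUBHI
2: · SUBCS
3: ✓ MOVLE  r3←0x3e
4: ✓ CMP  NZCV=1001
5: · ADDEQ
6: · ADDPL

FIX = (r4, 0x68)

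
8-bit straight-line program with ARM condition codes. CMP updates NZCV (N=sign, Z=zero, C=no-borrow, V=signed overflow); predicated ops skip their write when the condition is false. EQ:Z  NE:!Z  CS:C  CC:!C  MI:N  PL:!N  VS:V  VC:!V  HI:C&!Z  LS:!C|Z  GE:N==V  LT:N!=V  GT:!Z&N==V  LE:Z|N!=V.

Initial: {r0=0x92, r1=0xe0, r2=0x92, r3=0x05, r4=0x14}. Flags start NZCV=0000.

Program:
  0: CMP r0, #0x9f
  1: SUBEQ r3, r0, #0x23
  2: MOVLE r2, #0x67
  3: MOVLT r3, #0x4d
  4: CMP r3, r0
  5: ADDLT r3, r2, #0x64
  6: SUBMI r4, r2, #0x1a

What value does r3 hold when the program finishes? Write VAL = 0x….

VAL = 0x4d

0: ✓ CMP  NZCV=1000
1: · SUBEQ
2: ✓ MOVLE  r2←0x67
3: ✓ MOVLT  r3←0x4d
4: ✓ CMP  NZCV=1001
5: · ADDLT
6: ✓ SUBMI  r4←0x4d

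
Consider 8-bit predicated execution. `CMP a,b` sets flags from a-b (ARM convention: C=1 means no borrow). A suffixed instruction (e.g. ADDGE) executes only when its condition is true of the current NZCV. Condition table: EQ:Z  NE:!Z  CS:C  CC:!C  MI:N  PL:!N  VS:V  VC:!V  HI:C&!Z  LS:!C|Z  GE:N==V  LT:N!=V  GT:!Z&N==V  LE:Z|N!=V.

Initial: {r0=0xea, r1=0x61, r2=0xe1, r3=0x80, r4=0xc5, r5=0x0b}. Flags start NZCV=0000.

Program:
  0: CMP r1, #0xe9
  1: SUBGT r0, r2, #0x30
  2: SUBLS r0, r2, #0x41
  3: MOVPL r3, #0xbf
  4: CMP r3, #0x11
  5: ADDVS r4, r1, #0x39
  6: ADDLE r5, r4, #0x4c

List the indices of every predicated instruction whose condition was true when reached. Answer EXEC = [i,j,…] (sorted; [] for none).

EXEC = [1,2,3,6]

[0] flags=0000 → (cmp)
[1] flags=0000 GT?T → r0=0xb1
[2] flags=0000 LS?T → r0=0xa0
[3] flags=0000 PL?T → r3=0xbf
[4] flags=1010 → (cmp)
[5] flags=1010 VS?F → skip
[6] flags=1010 LE?T → r5=0x11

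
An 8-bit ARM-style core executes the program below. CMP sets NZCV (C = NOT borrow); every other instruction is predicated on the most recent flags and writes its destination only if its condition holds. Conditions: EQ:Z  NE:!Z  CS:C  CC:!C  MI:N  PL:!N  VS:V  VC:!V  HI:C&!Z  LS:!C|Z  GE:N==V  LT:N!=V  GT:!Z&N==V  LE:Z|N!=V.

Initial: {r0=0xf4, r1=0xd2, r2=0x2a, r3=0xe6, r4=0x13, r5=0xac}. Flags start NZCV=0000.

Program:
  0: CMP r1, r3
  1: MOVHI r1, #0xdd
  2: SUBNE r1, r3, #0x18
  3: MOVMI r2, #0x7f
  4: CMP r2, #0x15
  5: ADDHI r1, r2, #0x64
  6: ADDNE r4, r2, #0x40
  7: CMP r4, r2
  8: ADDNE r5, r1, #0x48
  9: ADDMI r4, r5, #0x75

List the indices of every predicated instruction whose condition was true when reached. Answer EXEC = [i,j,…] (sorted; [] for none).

[0] flags=1000 → (cmp)
[1] flags=1000 HI?F → skip
[2] flags=1000 NE?T → r1=0xce
[3] flags=1000 MI?T → r2=0x7f
[4] flags=0010 → (cmp)
[5] flags=0010 HI?T → r1=0xe3
[6] flags=0010 NE?T → r4=0xbf
[7] flags=0011 → (cmp)
[8] flags=0011 NE?T → r5=0x2b
[9] flags=0011 MI?F → skip

EXEC = [2,3,5,6,8]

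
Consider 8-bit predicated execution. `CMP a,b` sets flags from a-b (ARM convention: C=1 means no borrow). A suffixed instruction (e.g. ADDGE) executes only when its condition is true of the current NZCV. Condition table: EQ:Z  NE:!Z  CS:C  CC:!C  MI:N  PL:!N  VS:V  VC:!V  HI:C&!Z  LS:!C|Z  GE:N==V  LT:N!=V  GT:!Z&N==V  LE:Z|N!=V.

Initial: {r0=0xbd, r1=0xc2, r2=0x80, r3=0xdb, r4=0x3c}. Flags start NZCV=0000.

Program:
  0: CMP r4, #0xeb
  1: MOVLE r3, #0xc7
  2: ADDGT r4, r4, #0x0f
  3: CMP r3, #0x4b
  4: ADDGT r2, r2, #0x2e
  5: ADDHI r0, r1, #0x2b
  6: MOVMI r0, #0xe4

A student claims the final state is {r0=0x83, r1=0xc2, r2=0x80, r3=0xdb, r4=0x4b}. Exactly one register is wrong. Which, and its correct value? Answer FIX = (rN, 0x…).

[0] flags=0000 → (cmp)
[1] flags=0000 LE?F → skip
[2] flags=0000 GT?T → r4=0x4b
[3] flags=1010 → (cmp)
[4] flags=1010 GT?F → skip
[5] flags=1010 HI?T → r0=0xed
[6] flags=1010 MI?T → r0=0xe4

FIX = (r0, 0xe4)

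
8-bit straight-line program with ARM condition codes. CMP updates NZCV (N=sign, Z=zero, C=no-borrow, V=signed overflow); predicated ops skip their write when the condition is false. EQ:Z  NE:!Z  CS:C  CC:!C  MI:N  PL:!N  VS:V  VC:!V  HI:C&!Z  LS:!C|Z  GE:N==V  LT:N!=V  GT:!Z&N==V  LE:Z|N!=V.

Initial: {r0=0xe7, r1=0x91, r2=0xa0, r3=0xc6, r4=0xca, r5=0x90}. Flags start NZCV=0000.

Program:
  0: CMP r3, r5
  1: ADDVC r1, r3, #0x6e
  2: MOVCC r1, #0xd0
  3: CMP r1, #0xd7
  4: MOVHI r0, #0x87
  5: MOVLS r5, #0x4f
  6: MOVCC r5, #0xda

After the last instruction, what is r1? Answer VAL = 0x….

0: ✓ CMP  NZCV=0010
1: ✓ ADDVC  r1←0x34
2: · MOVCC
3: ✓ CMP  NZCV=0000
4: · MOVHI
5: ✓ MOVLS  r5←0x4f
6: ✓ MOVCC  r5←0xda

VAL = 0x34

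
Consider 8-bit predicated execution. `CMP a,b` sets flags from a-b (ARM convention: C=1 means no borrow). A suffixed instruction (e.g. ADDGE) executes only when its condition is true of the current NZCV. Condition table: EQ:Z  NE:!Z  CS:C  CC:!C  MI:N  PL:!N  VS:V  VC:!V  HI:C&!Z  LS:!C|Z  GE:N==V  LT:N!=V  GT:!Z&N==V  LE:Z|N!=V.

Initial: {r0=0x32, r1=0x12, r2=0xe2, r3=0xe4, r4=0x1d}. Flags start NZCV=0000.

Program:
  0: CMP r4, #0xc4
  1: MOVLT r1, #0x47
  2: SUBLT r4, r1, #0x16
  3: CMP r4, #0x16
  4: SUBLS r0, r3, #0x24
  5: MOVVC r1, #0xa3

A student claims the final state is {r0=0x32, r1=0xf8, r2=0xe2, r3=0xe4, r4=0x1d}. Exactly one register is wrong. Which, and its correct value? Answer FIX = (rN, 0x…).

0: ✓ CMP  NZCV=0000
1: · MOVLT
2: · SUBLT
3: ✓ CMP  NZCV=0010
4: · SUBLS
5: ✓ MOVVC  r1←0xa3

FIX = (r1, 0xa3)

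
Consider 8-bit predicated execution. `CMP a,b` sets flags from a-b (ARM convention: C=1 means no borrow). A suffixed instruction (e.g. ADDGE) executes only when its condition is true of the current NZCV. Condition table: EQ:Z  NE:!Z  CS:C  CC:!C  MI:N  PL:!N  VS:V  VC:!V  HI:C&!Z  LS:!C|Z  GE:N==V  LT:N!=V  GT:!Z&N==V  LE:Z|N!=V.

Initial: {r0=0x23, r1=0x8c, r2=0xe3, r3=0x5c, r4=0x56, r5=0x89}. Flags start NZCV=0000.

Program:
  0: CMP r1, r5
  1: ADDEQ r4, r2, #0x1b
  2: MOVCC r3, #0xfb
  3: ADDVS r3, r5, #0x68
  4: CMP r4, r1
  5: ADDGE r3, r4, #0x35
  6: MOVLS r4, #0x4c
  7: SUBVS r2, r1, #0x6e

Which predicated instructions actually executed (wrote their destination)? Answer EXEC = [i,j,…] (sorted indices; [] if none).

[0] flags=0010 → (cmp)
[1] flags=0010 EQ?F → skip
[2] flags=0010 CC?F → skip
[3] flags=0010 VS?F → skip
[4] flags=1001 → (cmp)
[5] flags=1001 GE?T → r3=0x8b
[6] flags=1001 LS?T → r4=0x4c
[7] flags=1001 VS?T → r2=0x1e

EXEC = [5,6,7]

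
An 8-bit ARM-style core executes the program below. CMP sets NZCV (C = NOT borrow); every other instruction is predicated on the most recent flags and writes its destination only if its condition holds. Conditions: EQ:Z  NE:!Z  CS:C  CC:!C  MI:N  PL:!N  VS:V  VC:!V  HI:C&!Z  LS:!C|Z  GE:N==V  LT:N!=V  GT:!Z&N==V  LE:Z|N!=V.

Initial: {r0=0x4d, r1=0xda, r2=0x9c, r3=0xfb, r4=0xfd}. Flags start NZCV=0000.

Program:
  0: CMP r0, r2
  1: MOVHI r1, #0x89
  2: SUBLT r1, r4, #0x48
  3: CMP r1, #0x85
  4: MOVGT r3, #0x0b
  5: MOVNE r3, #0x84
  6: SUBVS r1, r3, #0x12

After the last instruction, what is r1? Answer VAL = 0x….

VAL = 0xda

0: ✓ CMP  NZCV=1001
1: · MOVHI
2: · SUBLT
3: ✓ CMP  NZCV=0010
4: ✓ MOVGT  r3←0x0b
5: ✓ MOVNE  r3←0x84
6: · SUBVS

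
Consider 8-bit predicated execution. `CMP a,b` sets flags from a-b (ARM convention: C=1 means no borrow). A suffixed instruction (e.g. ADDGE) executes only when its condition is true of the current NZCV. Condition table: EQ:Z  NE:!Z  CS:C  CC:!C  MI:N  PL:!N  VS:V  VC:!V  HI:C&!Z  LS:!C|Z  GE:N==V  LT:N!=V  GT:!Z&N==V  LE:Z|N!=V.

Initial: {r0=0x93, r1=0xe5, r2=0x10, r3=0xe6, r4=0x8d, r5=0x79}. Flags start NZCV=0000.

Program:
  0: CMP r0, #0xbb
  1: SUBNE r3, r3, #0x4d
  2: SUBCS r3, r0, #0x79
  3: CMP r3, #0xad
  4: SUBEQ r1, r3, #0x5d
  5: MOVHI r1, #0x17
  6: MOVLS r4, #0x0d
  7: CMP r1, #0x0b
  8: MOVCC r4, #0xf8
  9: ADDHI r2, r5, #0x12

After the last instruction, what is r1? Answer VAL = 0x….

[0] flags=1000 → (cmp)
[1] flags=1000 NE?T → r3=0x99
[2] flags=1000 CS?F → skip
[3] flags=1000 → (cmp)
[4] flags=1000 EQ?F → skip
[5] flags=1000 HI?F → skip
[6] flags=1000 LS?T → r4=0x0d
[7] flags=1010 → (cmp)
[8] flags=1010 CC?F → skip
[9] flags=1010 HI?T → r2=0x8b

VAL = 0xe5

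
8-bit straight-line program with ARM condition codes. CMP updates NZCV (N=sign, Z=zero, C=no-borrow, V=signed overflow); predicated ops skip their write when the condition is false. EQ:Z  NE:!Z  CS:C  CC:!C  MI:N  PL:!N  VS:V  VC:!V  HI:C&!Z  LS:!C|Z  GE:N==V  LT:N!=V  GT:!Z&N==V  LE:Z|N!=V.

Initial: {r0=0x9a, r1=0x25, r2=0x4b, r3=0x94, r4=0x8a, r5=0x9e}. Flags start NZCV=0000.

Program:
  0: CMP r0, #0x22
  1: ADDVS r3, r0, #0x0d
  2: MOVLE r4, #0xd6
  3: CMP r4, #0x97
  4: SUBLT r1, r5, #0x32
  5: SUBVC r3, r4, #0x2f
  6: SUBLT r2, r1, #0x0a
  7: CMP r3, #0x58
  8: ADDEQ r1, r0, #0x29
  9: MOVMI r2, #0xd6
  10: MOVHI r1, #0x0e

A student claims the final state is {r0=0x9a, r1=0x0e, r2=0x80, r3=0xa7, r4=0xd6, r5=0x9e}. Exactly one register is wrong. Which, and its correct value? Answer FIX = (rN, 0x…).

[0] flags=0011 → (cmp)
[1] flags=0011 VS?T → r3=0xa7
[2] flags=0011 LE?T → r4=0xd6
[3] flags=0010 → (cmp)
[4] flags=0010 LT?F → skip
[5] flags=0010 VC?T → r3=0xa7
[6] flags=0010 LT?F → skip
[7] flags=0011 → (cmp)
[8] flags=0011 EQ?F → skip
[9] flags=0011 MI?F → skip
[10] flags=0011 HI?T → r1=0x0e

FIX = (r2, 0x4b)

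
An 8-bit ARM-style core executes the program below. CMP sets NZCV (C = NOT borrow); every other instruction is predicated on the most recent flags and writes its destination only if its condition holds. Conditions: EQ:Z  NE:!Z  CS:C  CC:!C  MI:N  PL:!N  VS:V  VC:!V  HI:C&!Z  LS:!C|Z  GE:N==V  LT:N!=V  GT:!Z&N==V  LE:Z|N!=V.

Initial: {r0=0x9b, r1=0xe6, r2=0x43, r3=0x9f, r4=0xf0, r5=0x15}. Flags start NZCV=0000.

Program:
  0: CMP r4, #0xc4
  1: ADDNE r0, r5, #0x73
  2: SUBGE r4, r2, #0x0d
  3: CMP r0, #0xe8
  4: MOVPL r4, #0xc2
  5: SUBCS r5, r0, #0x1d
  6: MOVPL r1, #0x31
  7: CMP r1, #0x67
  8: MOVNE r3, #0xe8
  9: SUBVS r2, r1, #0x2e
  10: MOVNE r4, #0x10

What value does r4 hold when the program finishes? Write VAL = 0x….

0: ✓ CMP  NZCV=0010
1: ✓ ADDNE  r0←0x88
2: ✓ SUBGE  r4←0x36
3: ✓ CMP  NZCV=1000
4: · MOVPL
5: · SUBCS
6: · MOVPL
7: ✓ CMP  NZCV=0011
8: ✓ MOVNE  r3←0xe8
9: ✓ SUBVS  r2←0xb8
10: ✓ MOVNE  r4←0x10

VAL = 0x10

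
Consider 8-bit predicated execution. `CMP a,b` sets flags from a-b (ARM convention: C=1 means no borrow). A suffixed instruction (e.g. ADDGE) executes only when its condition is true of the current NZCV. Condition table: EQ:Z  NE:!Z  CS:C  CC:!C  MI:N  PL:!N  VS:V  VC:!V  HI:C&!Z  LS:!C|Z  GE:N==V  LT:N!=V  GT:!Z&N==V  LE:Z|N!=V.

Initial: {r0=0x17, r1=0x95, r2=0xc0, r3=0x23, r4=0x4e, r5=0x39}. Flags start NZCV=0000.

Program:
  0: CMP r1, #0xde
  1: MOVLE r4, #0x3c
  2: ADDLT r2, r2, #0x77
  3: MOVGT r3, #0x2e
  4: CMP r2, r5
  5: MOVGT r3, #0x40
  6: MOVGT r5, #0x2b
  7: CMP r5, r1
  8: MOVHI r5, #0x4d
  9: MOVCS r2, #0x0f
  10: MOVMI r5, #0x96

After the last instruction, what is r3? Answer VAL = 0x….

VAL = 0x23

[0] flags=1000 → (cmp)
[1] flags=1000 LE?T → r4=0x3c
[2] flags=1000 LT?T → r2=0x37
[3] flags=1000 GT?F → skip
[4] flags=1000 → (cmp)
[5] flags=1000 GT?F → skip
[6] flags=1000 GT?F → skip
[7] flags=1001 → (cmp)
[8] flags=1001 HI?F → skip
[9] flags=1001 CS?F → skip
[10] flags=1001 MI?T → r5=0x96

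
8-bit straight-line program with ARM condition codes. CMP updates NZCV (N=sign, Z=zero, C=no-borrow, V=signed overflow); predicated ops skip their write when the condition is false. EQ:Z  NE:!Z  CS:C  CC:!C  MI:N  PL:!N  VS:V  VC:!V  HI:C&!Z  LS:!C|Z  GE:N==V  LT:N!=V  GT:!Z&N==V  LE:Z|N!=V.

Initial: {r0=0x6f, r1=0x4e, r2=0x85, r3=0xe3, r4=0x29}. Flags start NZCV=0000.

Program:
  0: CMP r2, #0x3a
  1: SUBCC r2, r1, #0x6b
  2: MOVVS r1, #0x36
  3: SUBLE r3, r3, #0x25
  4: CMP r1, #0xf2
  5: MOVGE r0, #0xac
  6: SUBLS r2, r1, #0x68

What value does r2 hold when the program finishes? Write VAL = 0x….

[0] flags=0011 → (cmp)
[1] flags=0011 CC?F → skip
[2] flags=0011 VS?T → r1=0x36
[3] flags=0011 LE?T → r3=0xbe
[4] flags=0000 → (cmp)
[5] flags=0000 GE?T → r0=0xac
[6] flags=0000 LS?T → r2=0xce

VAL = 0xce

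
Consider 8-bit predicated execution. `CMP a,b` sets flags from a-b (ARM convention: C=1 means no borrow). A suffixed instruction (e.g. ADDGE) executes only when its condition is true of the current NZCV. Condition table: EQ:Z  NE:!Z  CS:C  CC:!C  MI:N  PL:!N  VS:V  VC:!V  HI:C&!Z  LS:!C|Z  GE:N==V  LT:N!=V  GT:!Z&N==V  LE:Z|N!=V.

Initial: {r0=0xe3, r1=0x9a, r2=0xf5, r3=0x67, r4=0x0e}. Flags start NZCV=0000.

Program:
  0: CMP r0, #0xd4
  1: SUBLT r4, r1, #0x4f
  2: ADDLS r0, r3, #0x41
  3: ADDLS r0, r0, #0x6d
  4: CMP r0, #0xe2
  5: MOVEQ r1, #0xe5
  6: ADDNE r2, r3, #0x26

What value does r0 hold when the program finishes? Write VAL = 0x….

[0] flags=0010 → (cmp)
[1] flags=0010 LT?F → skip
[2] flags=0010 LS?F → skip
[3] flags=0010 LS?F → skip
[4] flags=0010 → (cmp)
[5] flags=0010 EQ?F → skip
[6] flags=0010 NE?T → r2=0x8d

VAL = 0xe3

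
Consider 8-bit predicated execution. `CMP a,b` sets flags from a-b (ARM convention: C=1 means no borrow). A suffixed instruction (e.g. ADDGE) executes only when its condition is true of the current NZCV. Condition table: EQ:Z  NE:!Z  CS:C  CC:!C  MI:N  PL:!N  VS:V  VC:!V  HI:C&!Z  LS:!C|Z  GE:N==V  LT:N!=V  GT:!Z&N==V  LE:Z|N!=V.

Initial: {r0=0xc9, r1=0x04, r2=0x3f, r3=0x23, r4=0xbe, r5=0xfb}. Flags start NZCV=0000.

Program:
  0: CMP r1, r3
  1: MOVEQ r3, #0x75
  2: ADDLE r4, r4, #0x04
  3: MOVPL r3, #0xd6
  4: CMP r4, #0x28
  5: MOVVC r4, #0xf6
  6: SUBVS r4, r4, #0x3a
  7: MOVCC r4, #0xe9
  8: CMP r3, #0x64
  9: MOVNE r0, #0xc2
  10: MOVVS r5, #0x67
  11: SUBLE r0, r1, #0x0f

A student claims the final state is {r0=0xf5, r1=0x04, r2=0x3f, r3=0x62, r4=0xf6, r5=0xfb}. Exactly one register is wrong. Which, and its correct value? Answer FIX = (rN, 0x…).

0: ✓ CMP  NZCV=1000
1: · MOVEQ
2: ✓ ADDLE  r4←0xc2
3: · MOVPL
4: ✓ CMP  NZCV=1010
5: ✓ MOVVC  r4←0xf6
6: · SUBVS
7: · MOVCC
8: ✓ CMP  NZCV=1000
9: ✓ MOVNE  r0←0xc2
10: · MOVVS
11: ✓ SUBLE  r0←0xf5

FIX = (r3, 0x23)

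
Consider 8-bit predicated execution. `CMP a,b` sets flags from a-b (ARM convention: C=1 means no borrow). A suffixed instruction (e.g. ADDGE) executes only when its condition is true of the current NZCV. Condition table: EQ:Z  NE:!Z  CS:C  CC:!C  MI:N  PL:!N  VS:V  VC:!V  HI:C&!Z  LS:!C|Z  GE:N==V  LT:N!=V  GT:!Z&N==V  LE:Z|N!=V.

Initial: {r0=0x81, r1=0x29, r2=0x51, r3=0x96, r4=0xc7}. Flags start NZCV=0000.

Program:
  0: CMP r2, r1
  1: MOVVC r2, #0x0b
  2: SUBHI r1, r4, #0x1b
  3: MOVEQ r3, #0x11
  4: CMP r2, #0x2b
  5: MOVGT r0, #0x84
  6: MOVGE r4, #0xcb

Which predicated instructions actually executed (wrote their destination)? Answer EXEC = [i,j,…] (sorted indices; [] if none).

EXEC = [1,2]

[0] flags=0010 → (cmp)
[1] flags=0010 VC?T → r2=0x0b
[2] flags=0010 HI?T → r1=0xac
[3] flags=0010 EQ?F → skip
[4] flags=1000 → (cmp)
[5] flags=1000 GT?F → skip
[6] flags=1000 GE?F → skip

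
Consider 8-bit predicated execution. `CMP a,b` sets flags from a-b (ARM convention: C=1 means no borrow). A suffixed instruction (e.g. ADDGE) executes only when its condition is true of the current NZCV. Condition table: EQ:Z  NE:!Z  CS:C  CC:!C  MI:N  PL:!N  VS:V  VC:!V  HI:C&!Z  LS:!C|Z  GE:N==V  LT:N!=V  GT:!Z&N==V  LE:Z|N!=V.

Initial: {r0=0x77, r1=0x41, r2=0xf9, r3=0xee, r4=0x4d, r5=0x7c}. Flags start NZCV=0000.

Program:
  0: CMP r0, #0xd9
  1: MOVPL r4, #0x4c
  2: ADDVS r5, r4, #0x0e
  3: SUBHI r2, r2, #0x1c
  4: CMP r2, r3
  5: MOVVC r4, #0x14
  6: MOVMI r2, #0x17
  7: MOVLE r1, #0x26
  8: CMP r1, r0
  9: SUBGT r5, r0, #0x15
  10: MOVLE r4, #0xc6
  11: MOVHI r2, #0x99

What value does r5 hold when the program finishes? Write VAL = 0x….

VAL = 0x5b

0: ✓ CMP  NZCV=1001
1: · MOVPL
2: ✓ ADDVS  r5←0x5b
3: · SUBHI
4: ✓ CMP  NZCV=0010
5: ✓ MOVVC  r4←0x14
6: · MOVMI
7: · MOVLE
8: ✓ CMP  NZCV=1000
9: · SUBGT
10: ✓ MOVLE  r4←0xc6
11: · MOVHI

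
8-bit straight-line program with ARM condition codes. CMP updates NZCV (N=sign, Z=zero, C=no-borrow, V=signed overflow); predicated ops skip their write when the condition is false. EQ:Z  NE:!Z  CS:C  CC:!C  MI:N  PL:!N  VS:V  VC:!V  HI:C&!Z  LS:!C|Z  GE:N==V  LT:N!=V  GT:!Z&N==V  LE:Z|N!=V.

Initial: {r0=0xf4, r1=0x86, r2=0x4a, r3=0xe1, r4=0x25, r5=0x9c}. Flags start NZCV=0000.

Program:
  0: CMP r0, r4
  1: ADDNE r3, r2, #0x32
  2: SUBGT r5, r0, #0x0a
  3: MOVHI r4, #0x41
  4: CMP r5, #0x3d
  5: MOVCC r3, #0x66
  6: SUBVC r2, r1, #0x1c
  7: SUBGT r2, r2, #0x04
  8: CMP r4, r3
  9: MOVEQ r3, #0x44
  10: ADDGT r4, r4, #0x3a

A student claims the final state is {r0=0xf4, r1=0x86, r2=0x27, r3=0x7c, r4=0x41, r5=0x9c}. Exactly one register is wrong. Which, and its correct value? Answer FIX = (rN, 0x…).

FIX = (r2, 0x4a)

[0] flags=1010 → (cmp)
[1] flags=1010 NE?T → r3=0x7c
[2] flags=1010 GT?F → skip
[3] flags=1010 HI?T → r4=0x41
[4] flags=0011 → (cmp)
[5] flags=0011 CC?F → skip
[6] flags=0011 VC?F → skip
[7] flags=0011 GT?F → skip
[8] flags=1000 → (cmp)
[9] flags=1000 EQ?F → skip
[10] flags=1000 GT?F → skip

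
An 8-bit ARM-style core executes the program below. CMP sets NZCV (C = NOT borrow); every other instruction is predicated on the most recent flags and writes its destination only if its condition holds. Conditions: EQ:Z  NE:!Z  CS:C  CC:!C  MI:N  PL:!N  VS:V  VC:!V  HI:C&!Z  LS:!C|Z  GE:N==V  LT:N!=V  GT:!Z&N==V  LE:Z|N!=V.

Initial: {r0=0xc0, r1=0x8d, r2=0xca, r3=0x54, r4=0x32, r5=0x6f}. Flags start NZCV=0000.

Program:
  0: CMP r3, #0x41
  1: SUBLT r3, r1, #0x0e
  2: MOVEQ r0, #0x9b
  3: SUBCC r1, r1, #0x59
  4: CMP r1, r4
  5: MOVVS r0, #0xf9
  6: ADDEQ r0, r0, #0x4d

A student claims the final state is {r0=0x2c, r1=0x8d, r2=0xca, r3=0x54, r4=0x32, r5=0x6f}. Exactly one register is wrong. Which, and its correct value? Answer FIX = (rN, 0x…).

[0] flags=0010 → (cmp)
[1] flags=0010 LT?F → skip
[2] flags=0010 EQ?F → skip
[3] flags=0010 CC?F → skip
[4] flags=0011 → (cmp)
[5] flags=0011 VS?T → r0=0xf9
[6] flags=0011 EQ?F → skip

FIX = (r0, 0xf9)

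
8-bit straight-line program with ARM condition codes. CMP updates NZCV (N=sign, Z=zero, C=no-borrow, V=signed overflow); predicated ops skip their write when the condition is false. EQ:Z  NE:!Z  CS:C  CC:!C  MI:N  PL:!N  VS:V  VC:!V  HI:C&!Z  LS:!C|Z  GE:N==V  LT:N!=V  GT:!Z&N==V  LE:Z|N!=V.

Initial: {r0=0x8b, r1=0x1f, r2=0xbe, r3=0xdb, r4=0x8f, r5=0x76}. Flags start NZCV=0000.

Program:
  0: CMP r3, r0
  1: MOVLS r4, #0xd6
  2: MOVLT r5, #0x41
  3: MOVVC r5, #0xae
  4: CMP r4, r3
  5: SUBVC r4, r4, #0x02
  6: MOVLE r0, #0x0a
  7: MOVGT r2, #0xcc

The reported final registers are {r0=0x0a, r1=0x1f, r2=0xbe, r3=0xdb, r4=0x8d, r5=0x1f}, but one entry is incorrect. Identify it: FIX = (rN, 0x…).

FIX = (r5, 0xae)

0: ✓ CMP  NZCV=0010
1: · MOVLS
2: · MOVLT
3: ✓ MOVVC  r5←0xae
4: ✓ CMP  NZCV=1000
5: ✓ SUBVC  r4←0x8d
6: ✓ MOVLE  r0←0x0a
7: · MOVGT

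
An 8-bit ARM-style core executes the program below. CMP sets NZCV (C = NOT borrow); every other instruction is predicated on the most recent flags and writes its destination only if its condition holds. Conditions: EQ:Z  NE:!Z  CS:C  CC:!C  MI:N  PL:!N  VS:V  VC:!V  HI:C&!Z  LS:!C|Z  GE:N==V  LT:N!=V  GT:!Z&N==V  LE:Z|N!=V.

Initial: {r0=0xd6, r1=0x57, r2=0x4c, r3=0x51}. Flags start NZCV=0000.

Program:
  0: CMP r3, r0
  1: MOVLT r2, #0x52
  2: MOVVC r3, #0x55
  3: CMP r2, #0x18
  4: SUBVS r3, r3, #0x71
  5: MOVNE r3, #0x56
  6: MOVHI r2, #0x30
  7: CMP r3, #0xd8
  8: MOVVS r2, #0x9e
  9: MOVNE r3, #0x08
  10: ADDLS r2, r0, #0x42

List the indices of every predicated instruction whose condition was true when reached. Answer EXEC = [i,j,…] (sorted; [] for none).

0: ✓ CMP  NZCV=0000
1: · MOVLT
2: ✓ MOVVC  r3←0x55
3: ✓ CMP  NZCV=0010
4: · SUBVS
5: ✓ MOVNE  r3←0x56
6: ✓ MOVHI  r2←0x30
7: ✓ CMP  NZCV=0000
8: · MOVVS
9: ✓ MOVNE  r3←0x08
10: ✓ ADDLS  r2←0x18

EXEC = [2,5,6,9,10]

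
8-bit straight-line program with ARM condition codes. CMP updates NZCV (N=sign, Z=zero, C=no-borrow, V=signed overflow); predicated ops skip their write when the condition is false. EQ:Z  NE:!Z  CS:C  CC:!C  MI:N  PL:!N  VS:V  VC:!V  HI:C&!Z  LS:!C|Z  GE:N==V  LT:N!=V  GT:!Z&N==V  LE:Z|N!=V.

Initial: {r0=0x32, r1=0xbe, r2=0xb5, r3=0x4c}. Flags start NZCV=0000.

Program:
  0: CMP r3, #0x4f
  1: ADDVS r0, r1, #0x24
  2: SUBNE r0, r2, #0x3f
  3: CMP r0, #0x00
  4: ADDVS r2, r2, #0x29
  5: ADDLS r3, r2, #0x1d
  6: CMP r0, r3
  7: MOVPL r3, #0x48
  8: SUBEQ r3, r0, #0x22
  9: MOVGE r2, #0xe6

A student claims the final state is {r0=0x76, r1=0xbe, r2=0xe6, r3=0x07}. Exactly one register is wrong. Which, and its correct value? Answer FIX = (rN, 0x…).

0: ✓ CMP  NZCV=1000
1: · ADDVS
2: ✓ SUBNE  r0←0x76
3: ✓ CMP  NZCV=0010
4: · ADDVS
5: · ADDLS
6: ✓ CMP  NZCV=0010
7: ✓ MOVPL  r3←0x48
8: · SUBEQ
9: ✓ MOVGE  r2←0xe6

FIX = (r3, 0x48)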